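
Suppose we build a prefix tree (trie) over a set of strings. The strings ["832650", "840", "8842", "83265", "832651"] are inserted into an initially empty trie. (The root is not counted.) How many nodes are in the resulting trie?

12

Trie structure (* marks end of a word):
(root)
└─ 8
   ├─ 3
   │  └─ 2
   │     └─ 6
   │        └─ 5 *
   │           ├─ 0 *
   │           └─ 1 *
   ├─ 4
   │  └─ 0 *
   └─ 8
      └─ 4
         └─ 2 *
Counting every labelled node above: 12.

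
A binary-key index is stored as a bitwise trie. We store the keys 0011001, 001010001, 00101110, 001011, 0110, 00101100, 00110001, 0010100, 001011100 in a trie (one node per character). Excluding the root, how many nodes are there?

24

For each word, the new-node count is its length minus the longest prefix already in the trie:
  "0011001" → 7 new (0, 0, 1, 1, 0, 0, 1)
  "001010001" → prefix "001" already present; 6 new (0, 1, 0, 0, 0, 1)
  "00101110" → prefix "00101" already present; 3 new (1, 1, 0)
  "001011" → prefix "001011" already present; 0 new (none)
  "0110" → prefix "0" already present; 3 new (1, 1, 0)
  "00101100" → prefix "001011" already present; 2 new (0, 0)
  "00110001" → prefix "001100" already present; 2 new (0, 1)
  "0010100" → prefix "0010100" already present; 0 new (none)
  "001011100" → prefix "00101110" already present; 1 new (0)
Total nodes = 7 + 6 + 3 + 0 + 3 + 2 + 2 + 0 + 1 = 24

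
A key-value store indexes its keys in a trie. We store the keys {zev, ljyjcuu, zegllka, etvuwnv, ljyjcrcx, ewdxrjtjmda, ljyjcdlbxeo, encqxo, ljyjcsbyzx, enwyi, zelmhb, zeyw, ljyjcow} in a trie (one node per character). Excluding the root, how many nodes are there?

For each word, the new-node count is its length minus the longest prefix already in the trie:
  "zev" → 3 new (z, e, v)
  "ljyjcuu" → 7 new (l, j, y, j, c, u, u)
  "zegllka" → prefix "ze" already present; 5 new (g, l, l, k, a)
  "etvuwnv" → 7 new (e, t, v, u, w, n, v)
  "ljyjcrcx" → prefix "ljyjc" already present; 3 new (r, c, x)
  "ewdxrjtjmda" → prefix "e" already present; 10 new (w, d, x, r, j, t, j, m, d, a)
  "ljyjcdlbxeo" → prefix "ljyjc" already present; 6 new (d, l, b, x, e, o)
  "encqxo" → prefix "e" already present; 5 new (n, c, q, x, o)
  "ljyjcsbyzx" → prefix "ljyjc" already present; 5 new (s, b, y, z, x)
  "enwyi" → prefix "en" already present; 3 new (w, y, i)
  "zelmhb" → prefix "ze" already present; 4 new (l, m, h, b)
  "zeyw" → prefix "ze" already present; 2 new (y, w)
  "ljyjcow" → prefix "ljyjc" already present; 2 new (o, w)
Total nodes = 3 + 7 + 5 + 7 + 3 + 10 + 6 + 5 + 5 + 3 + 4 + 2 + 2 = 62

62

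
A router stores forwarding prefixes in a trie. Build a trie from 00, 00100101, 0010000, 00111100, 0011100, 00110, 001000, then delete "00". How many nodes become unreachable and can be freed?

0

After clearing the end-marker at "00", prune upward until reaching a node still needed by another word.
Every node on "00" is still needed (e.g. by "00100101"), so nothing is freed.
Nodes removed: 0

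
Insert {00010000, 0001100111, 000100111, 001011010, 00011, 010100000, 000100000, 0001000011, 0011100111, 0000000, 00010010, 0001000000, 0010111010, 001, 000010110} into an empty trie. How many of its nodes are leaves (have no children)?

11

A leaf is a node with no children — equivalently, the end of a word that is not a proper prefix of any other stored word.
Those words: "0000000", "000010110", "0001000000", "0001000011", "00010010", "000100111", "0001100111", "001011010", "0010111010", "0011100111", "010100000"
Leaf count: 11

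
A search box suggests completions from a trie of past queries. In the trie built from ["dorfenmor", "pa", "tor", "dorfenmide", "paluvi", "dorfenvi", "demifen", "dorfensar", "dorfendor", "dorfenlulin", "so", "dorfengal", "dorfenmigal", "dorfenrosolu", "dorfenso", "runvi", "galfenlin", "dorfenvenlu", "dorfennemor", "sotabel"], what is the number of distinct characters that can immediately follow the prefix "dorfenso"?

Walk "dorfenso" from the root, arriving at one node.
No stored string extends past "dorfenso".
That node has 0 child edges.

0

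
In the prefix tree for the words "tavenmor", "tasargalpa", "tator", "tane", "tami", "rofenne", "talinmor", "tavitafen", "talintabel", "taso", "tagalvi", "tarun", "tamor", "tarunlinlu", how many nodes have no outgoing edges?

13

A leaf is a node with no children — equivalently, the end of a word that is not a proper prefix of any other stored word.
Those words: "rofenne", "tagalvi", "talinmor", "talintabel", "tami", "tamor", "tane", "tarunlinlu", "tasargalpa", "taso", "tator", "tavenmor", "tavitafen"
Leaf count: 13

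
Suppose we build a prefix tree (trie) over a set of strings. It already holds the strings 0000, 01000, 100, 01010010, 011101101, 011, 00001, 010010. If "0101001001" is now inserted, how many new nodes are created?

Walking "0101001001" from the root, the first 8 characters ("01010010") follow existing edges; "0" is the first miss.
Each of the 2 remaining characters creates one node.

2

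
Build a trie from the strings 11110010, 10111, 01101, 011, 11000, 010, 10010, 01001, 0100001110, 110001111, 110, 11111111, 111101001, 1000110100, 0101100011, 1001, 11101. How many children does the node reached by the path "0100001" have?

1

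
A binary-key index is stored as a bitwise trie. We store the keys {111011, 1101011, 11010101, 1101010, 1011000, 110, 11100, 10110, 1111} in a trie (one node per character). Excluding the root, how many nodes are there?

Count nodes per top-level branch (shared prefixes stored once):
  '1'-branch (10110, 1011000, 110, 1101010, 11010101, 1101011, 11100, 111011, 1111): 21 nodes
Sum: 21

21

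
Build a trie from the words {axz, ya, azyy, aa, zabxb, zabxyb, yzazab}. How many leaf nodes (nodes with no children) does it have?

A leaf is a node with no children — equivalently, the end of a word that is not a proper prefix of any other stored word.
Those words: "aa", "axz", "azyy", "ya", "yzazab", "zabxb", "zabxyb"
Leaf count: 7

7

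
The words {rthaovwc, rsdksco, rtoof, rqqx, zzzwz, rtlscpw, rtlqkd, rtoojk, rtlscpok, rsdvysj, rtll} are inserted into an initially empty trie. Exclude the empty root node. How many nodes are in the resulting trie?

42

For each word, the new-node count is its length minus the longest prefix already in the trie:
  "rthaovwc" → 8 new (r, t, h, a, o, v, w, c)
  "rsdksco" → prefix "r" already present; 6 new (s, d, k, s, c, o)
  "rtoof" → prefix "rt" already present; 3 new (o, o, f)
  "rqqx" → prefix "r" already present; 3 new (q, q, x)
  "zzzwz" → 5 new (z, z, z, w, z)
  "rtlscpw" → prefix "rt" already present; 5 new (l, s, c, p, w)
  "rtlqkd" → prefix "rtl" already present; 3 new (q, k, d)
  "rtoojk" → prefix "rtoo" already present; 2 new (j, k)
  "rtlscpok" → prefix "rtlscp" already present; 2 new (o, k)
  "rsdvysj" → prefix "rsd" already present; 4 new (v, y, s, j)
  "rtll" → prefix "rtl" already present; 1 new (l)
Total nodes = 8 + 6 + 3 + 3 + 5 + 5 + 3 + 2 + 2 + 4 + 1 = 42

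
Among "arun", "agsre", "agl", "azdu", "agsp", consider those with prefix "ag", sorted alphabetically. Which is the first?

Words with prefix "ag", in lexicographic order: "agl", "agsp", "agsre"
Position 1: agl

agl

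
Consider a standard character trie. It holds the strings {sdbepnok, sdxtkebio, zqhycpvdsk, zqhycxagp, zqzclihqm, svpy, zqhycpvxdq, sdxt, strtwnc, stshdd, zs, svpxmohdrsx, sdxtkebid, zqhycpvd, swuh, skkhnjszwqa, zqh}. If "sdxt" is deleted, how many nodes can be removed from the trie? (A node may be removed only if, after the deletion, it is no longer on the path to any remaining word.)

Walk "sdxt" from the leaf back toward the root, removing each node that no remaining word uses.
Every node on "sdxt" is still needed (e.g. by "sdxtkebio"), so nothing is freed.
Nodes removed: 0

0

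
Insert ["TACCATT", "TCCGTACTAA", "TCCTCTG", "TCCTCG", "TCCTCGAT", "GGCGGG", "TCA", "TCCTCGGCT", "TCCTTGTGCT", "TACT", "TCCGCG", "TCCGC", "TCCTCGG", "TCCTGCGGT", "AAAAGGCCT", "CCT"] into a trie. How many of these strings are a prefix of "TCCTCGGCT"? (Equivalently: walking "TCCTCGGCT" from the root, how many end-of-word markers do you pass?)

Traverse "TCCTCGGCT" character by character; count nodes along the way that are marked as word ends.
Prefixes of the query that are stored words: "TCCTCG", "TCCTCGG", "TCCTCGGCT"
Count: 3

3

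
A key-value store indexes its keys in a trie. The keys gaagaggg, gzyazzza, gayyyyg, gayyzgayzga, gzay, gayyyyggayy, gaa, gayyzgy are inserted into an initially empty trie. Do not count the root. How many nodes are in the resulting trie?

34

Count nodes per top-level branch (shared prefixes stored once):
  'g'-branch (gaa, gaagaggg, gayyyyg, gayyyyggayy, gayyzgayzga, gayyzgy, gzay, gzyazzza): 34 nodes
Sum: 34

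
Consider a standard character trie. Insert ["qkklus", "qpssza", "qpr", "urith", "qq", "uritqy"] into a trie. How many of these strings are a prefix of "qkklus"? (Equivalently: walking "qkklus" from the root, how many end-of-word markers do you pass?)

1

Traverse "qkklus" character by character; count nodes along the way that are marked as word ends.
Prefixes of the query that are stored words: "qkklus"
Count: 1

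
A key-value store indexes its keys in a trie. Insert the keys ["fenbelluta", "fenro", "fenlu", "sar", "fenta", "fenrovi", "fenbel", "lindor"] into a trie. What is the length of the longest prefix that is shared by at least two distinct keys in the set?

The deepest shared node is where two words last agree before diverging.
e.g. "fenbel" and "fenbelluta" share the prefix "fenbel" of length 6; no pair shares a longer one.
Longest shared-prefix length: 6

6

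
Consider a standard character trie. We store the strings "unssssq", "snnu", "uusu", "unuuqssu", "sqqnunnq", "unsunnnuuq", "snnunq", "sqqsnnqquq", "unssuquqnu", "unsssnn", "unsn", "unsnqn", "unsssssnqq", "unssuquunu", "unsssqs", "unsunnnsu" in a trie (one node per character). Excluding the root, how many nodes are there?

Count nodes per top-level branch (shared prefixes stored once):
  's'-branch (snnu, snnunq, sqqnunnq, sqqsnnqquq): 20 nodes
  'u'-branch (unsn, unsnqn, unsssnn, unsssqs, unssssq, unsssssnqq, unssuquqnu, unssuquunu, unsunnnsu, unsunnnuuq, unuuqssu, uusu): 45 nodes
Sum: 65

65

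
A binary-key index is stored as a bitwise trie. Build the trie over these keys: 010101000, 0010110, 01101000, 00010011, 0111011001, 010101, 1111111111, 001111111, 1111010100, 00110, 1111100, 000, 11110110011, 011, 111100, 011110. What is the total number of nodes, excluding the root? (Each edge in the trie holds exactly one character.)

Insert word by word; a character creates a node only if that edge doesn't already exist:
  "010101000" → 9 new (0, 1, 0, 1, 0, 1, 0, 0, 0)
  "0010110" → prefix "0" already present; 6 new (0, 1, 0, 1, 1, 0)
  "01101000" → prefix "01" already present; 6 new (1, 0, 1, 0, 0, 0)
  "00010011" → prefix "00" already present; 6 new (0, 1, 0, 0, 1, 1)
  "0111011001" → prefix "011" already present; 7 new (1, 0, 1, 1, 0, 0, 1)
  "010101" → prefix "010101" already present; 0 new (none)
  "1111111111" → 10 new (1, 1, 1, 1, 1, 1, 1, 1, 1, 1)
  "001111111" → prefix "001" already present; 6 new (1, 1, 1, 1, 1, 1)
  "1111010100" → prefix "1111" already present; 6 new (0, 1, 0, 1, 0, 0)
  "00110" → prefix "0011" already present; 1 new (0)
  "1111100" → prefix "11111" already present; 2 new (0, 0)
  "000" → prefix "000" already present; 0 new (none)
  "11110110011" → prefix "111101" already present; 5 new (1, 0, 0, 1, 1)
  "011" → prefix "011" already present; 0 new (none)
  "111100" → prefix "11110" already present; 1 new (0)
  "011110" → prefix "0111" already present; 2 new (1, 0)
Total nodes = 9 + 6 + 6 + 6 + 7 + 0 + 10 + 6 + 6 + 1 + 2 + 0 + 5 + 0 + 1 + 2 = 67

67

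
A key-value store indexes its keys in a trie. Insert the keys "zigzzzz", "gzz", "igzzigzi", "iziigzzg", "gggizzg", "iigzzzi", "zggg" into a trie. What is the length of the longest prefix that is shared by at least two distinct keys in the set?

1

Look for the deepest trie node that still has at least two words in its subtree.
"gggizzg" and "gzz" agree on "g" (1 characters) before diverging; nothing deeper is shared.
Longest shared-prefix length: 1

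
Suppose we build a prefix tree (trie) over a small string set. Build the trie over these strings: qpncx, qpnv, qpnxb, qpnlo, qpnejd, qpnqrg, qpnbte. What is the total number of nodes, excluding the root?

19

Trace insertions, counting only characters that open a new branch:
  "qpncx" → 5 new (q, p, n, c, x)
  "qpnv" → prefix "qpn" already present; 1 new (v)
  "qpnxb" → prefix "qpn" already present; 2 new (x, b)
  "qpnlo" → prefix "qpn" already present; 2 new (l, o)
  "qpnejd" → prefix "qpn" already present; 3 new (e, j, d)
  "qpnqrg" → prefix "qpn" already present; 3 new (q, r, g)
  "qpnbte" → prefix "qpn" already present; 3 new (b, t, e)
Total nodes = 5 + 1 + 2 + 2 + 3 + 3 + 3 = 19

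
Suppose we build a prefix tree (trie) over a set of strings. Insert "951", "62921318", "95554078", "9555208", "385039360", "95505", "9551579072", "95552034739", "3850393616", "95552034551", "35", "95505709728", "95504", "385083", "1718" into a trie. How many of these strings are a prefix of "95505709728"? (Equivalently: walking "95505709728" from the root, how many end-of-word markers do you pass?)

2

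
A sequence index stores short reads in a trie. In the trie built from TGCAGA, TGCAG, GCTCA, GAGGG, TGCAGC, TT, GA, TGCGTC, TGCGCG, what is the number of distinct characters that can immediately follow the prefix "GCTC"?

Follow the path "GCTC" to its node, then look at its outgoing edges.
Distinct next characters after "GCTC": A.
That node has 1 child edge.

1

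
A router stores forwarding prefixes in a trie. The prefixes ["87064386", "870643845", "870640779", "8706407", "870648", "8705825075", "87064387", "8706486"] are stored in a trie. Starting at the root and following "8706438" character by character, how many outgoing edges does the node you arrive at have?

3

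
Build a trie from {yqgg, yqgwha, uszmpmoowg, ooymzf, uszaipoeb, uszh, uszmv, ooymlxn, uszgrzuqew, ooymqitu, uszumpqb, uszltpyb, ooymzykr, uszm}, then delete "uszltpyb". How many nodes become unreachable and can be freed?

After clearing the end-marker at "uszltpyb", prune upward until reaching a node still needed by another word.
The suffix "ltpyb" (5 nodes) is used only by "uszltpyb"; the node for "usz" still has the child "m", so pruning stops there.
Nodes removed: 5

5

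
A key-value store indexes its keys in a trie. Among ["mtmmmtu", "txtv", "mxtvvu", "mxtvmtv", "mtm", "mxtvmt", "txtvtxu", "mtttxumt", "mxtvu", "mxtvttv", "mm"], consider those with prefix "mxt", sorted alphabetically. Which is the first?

Filter for "mxt…" and sort: "mxtvmt", "mxtvmtv", "mxtvttv", "mxtvu", "mxtvvu"
The 1st is mxtvmt.

mxtvmt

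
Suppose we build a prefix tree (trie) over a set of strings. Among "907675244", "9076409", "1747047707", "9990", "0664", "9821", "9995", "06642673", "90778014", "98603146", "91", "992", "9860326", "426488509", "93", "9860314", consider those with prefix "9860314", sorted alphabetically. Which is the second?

98603146

DFS of the "9860314" subtree visits, in order: "9860314", "98603146"
The 2nd is 98603146.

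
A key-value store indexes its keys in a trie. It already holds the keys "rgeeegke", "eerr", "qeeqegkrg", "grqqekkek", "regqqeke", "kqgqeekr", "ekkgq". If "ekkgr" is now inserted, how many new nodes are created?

1

The longest prefix of "ekkgr" already in the trie is "ekkg" (length 4).
Each of the 1 remaining characters creates one node.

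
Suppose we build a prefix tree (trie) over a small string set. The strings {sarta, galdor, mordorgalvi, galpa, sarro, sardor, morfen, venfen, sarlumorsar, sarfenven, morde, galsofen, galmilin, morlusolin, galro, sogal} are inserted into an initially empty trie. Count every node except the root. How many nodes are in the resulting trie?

76

For each word, the new-node count is its length minus the longest prefix already in the trie:
  "sarta" → 5 new (s, a, r, t, a)
  "galdor" → 6 new (g, a, l, d, o, r)
  "mordorgalvi" → 11 new (m, o, r, d, o, r, g, a, l, v, i)
  "galpa" → prefix "gal" already present; 2 new (p, a)
  "sarro" → prefix "sar" already present; 2 new (r, o)
  "sardor" → prefix "sar" already present; 3 new (d, o, r)
  "morfen" → prefix "mor" already present; 3 new (f, e, n)
  "venfen" → 6 new (v, e, n, f, e, n)
  "sarlumorsar" → prefix "sar" already present; 8 new (l, u, m, o, r, s, a, r)
  "sarfenven" → prefix "sar" already present; 6 new (f, e, n, v, e, n)
  "morde" → prefix "mord" already present; 1 new (e)
  "galsofen" → prefix "gal" already present; 5 new (s, o, f, e, n)
  "galmilin" → prefix "gal" already present; 5 new (m, i, l, i, n)
  "morlusolin" → prefix "mor" already present; 7 new (l, u, s, o, l, i, n)
  "galro" → prefix "gal" already present; 2 new (r, o)
  "sogal" → prefix "s" already present; 4 new (o, g, a, l)
Total nodes = 5 + 6 + 11 + 2 + 2 + 3 + 3 + 6 + 8 + 6 + 1 + 5 + 5 + 7 + 2 + 4 = 76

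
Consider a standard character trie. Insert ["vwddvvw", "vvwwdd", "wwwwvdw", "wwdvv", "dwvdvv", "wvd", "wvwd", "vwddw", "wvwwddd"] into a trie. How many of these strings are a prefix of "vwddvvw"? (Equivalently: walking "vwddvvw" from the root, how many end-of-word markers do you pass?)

Check each prefix of "vwddvvw" against the stored set — each match is an end-marker on the path.
Prefixes of the query that are stored words: "vwddvvw"
Count: 1

1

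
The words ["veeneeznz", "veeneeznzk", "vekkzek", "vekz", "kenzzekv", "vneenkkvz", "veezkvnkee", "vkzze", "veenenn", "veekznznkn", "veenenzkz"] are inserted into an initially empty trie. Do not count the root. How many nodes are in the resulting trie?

55

Count nodes per top-level branch (shared prefixes stored once):
  'k'-branch (kenzzekv): 8 nodes
  'v'-branch (veekznznkn, veeneeznz, veeneeznzk, veenenn, veenenzkz, veezkvnkee, vekkzek, vekz, vkzze, vneenkkvz): 47 nodes
Sum: 55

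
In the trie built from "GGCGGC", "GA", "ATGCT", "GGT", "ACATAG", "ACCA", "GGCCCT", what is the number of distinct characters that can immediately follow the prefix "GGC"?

2

Follow the path "GGC" to its node, then look at its outgoing edges.
Characters that immediately follow "GGC" among the stored strings: {C, G}.
That node has 2 child edges.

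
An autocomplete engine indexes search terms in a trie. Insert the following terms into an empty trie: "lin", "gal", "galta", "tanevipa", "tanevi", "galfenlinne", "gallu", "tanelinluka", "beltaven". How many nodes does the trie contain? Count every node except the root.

Count nodes per top-level branch (shared prefixes stored once):
  'b'-branch (beltaven): 8 nodes
  'g'-branch (gal, galfenlinne, gallu, galta): 15 nodes
  'l'-branch (lin): 3 nodes
  't'-branch (tanelinluka, tanevi, tanevipa): 15 nodes
Sum: 41

41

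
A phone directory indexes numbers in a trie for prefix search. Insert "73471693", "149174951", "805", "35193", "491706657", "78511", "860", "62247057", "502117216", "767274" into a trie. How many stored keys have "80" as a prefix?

1

Filter for entries beginning with "80":
Words under "80": 805
Count: 1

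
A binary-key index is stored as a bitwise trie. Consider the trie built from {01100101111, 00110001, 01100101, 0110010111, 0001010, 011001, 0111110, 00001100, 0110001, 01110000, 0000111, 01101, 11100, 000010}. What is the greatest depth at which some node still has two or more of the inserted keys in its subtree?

The deepest shared node is where two words last agree before diverging.
"0110010111" and "01100101111" agree on "0110010111" (10 characters) before diverging; nothing deeper is shared.
Longest shared-prefix length: 10

10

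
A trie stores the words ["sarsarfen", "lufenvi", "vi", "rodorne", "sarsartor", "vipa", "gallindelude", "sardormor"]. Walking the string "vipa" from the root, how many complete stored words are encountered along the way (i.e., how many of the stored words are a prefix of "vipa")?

2

Walk "vipa" from the root; an end-of-word marker is hit whenever a stored word is a prefix of "vipa".
Prefixes of the query that are stored words: "vi", "vipa"
Count: 2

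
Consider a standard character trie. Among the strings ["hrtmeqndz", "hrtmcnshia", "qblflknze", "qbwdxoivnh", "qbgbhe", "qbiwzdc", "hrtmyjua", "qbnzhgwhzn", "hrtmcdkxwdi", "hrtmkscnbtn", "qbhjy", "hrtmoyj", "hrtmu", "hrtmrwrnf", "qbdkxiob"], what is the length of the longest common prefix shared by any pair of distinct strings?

Equivalently: take the maximum, over all pairs, of their longest common prefix length.
"hrtmcdkxwdi" and "hrtmcnshia" agree on "hrtmc" (5 characters) before diverging; nothing deeper is shared.
Longest shared-prefix length: 5

5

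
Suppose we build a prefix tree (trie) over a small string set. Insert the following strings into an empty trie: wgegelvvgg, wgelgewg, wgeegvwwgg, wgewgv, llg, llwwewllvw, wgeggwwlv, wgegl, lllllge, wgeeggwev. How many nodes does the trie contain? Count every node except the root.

Trace insertions, counting only characters that open a new branch:
  "wgegelvvgg" → 10 new (w, g, e, g, e, l, v, v, g, g)
  "wgelgewg" → prefix "wge" already present; 5 new (l, g, e, w, g)
  "wgeegvwwgg" → prefix "wge" already present; 7 new (e, g, v, w, w, g, g)
  "wgewgv" → prefix "wge" already present; 3 new (w, g, v)
  "llg" → 3 new (l, l, g)
  "llwwewllvw" → prefix "ll" already present; 8 new (w, w, e, w, l, l, v, w)
  "wgeggwwlv" → prefix "wgeg" already present; 5 new (g, w, w, l, v)
  "wgegl" → prefix "wgeg" already present; 1 new (l)
  "lllllge" → prefix "ll" already present; 5 new (l, l, l, g, e)
  "wgeeggwev" → prefix "wgeeg" already present; 4 new (g, w, e, v)
Total nodes = 10 + 5 + 7 + 3 + 3 + 8 + 5 + 1 + 5 + 4 = 51

51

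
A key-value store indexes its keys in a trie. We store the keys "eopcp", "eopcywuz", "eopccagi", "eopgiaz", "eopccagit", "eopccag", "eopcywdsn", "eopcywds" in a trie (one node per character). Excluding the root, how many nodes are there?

Trie structure (* marks end of a word):
(root)
└─ e
   └─ o
      └─ p
         ├─ c
         │  ├─ c
         │  │  └─ a
         │  │     └─ g *
         │  │        └─ i *
         │  │           └─ t *
         │  ├─ p *
         │  └─ y
         │     └─ w
         │        ├─ d
         │        │  └─ s *
         │        │     └─ n *
         │        └─ u
         │           └─ z *
         └─ g
            └─ i
               └─ a
                  └─ z *
Counting every labelled node above: 21.

21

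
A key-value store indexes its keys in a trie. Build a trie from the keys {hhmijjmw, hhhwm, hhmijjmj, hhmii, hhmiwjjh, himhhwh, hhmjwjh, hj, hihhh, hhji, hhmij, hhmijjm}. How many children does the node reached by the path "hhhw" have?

1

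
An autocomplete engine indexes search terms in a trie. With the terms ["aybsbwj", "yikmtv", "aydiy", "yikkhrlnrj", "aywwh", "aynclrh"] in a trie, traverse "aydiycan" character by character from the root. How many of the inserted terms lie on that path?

1

Walk "aydiycan" from the root; an end-of-word marker is hit whenever a stored word is a prefix of "aydiycan".
Prefixes of the query that are stored words: "aydiy"
Count: 1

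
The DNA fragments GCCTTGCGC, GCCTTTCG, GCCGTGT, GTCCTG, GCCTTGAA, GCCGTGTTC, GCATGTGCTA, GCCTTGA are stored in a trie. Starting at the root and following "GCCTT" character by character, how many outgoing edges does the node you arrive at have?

2

Follow the path "GCCTT" to its node, then look at its outgoing edges.
Characters that immediately follow "GCCTT" among the stored strings: {G, T}.
That node has 2 child edges.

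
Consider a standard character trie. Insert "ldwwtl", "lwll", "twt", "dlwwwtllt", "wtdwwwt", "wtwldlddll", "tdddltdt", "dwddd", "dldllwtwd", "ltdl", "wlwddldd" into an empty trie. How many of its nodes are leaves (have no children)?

11

Leaves are exactly the stored words that no other stored word extends.
Those words: "dldllwtwd", "dlwwwtllt", "dwddd", "ldwwtl", "ltdl", "lwll", "tdddltdt", "twt", "wlwddldd", "wtdwwwt", "wtwldlddll"
Leaf count: 11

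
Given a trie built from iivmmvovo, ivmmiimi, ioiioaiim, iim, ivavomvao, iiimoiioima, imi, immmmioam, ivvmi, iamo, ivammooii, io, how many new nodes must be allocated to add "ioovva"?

4

The longest prefix of "ioovva" already in the trie is "io" (length 2).
So 6 − 2 = 4 new nodes.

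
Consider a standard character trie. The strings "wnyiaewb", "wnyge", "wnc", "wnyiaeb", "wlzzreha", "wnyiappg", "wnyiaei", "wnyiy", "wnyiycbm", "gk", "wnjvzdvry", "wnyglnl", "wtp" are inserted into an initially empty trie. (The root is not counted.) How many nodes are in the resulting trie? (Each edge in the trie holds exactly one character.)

41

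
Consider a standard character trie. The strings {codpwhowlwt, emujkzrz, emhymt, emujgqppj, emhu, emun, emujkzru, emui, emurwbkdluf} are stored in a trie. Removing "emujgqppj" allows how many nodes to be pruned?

5

After clearing the end-marker at "emujgqppj", prune upward until reaching a node still needed by another word.
The suffix "gqppj" (5 nodes) is used only by "emujgqppj"; the node for "emuj" still has the child "k", so pruning stops there.
Nodes removed: 5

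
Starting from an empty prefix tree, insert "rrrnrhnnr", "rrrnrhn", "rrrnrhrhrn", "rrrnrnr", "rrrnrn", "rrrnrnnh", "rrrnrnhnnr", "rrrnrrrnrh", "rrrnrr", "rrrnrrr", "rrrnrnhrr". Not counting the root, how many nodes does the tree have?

28

Count nodes per top-level branch (shared prefixes stored once):
  'r'-branch (rrrnrhn, rrrnrhnnr, rrrnrhrhrn, rrrnrn, rrrnrnhnnr, rrrnrnhrr, rrrnrnnh, rrrnrnr, rrrnrr, rrrnrrr, rrrnrrrnrh): 28 nodes
Sum: 28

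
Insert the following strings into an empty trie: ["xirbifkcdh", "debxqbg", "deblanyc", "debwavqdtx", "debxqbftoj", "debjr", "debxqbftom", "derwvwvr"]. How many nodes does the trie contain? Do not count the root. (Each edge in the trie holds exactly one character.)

For each word, the new-node count is its length minus the longest prefix already in the trie:
  "xirbifkcdh" → 10 new (x, i, r, b, i, f, k, c, d, h)
  "debxqbg" → 7 new (d, e, b, x, q, b, g)
  "deblanyc" → prefix "deb" already present; 5 new (l, a, n, y, c)
  "debwavqdtx" → prefix "deb" already present; 7 new (w, a, v, q, d, t, x)
  "debxqbftoj" → prefix "debxqb" already present; 4 new (f, t, o, j)
  "debjr" → prefix "deb" already present; 2 new (j, r)
  "debxqbftom" → prefix "debxqbfto" already present; 1 new (m)
  "derwvwvr" → prefix "de" already present; 6 new (r, w, v, w, v, r)
Total nodes = 10 + 7 + 5 + 7 + 4 + 2 + 1 + 6 = 42

42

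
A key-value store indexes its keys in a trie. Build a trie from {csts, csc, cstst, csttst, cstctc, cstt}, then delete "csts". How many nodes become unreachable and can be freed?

After clearing the end-marker at "csts", prune upward until reaching a node still needed by another word.
Every node on "csts" is still needed (e.g. by "cstst"), so nothing is freed.
Nodes removed: 0

0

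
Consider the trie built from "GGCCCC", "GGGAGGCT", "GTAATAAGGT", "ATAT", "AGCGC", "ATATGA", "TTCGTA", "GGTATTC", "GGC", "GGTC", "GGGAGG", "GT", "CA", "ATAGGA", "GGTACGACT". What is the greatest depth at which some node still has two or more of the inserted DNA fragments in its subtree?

Equivalently: take the maximum, over all pairs, of their longest common prefix length.
e.g. "GGGAGG" and "GGGAGGCT" share the prefix "GGGAGG" of length 6; no pair shares a longer one.
Longest shared-prefix length: 6

6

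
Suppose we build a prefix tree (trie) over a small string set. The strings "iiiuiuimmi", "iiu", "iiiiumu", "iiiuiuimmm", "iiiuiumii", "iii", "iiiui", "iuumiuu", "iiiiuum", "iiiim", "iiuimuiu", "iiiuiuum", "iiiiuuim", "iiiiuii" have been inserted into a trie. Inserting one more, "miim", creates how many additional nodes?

Nothing in the trie begins with "m"; the whole of "miim" is new.
4 − 0 = 4 new nodes.

4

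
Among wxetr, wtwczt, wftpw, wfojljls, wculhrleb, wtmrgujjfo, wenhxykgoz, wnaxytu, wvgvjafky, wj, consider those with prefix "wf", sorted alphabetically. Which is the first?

wfojljls

Words with prefix "wf", in lexicographic order: "wfojljls", "wftpw"
Position 1: wfojljls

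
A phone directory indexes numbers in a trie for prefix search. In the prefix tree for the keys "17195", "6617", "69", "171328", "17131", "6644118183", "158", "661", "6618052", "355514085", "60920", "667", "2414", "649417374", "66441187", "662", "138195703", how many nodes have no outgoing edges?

16

A leaf is a node with no children — equivalently, the end of a word that is not a proper prefix of any other stored word.
Those words: "138195703", "158", "17131", "171328", "17195", "2414", "355514085", "60920", "649417374", "6617", "6618052", "662", "6644118183", "66441187", "667", "69"
Leaf count: 16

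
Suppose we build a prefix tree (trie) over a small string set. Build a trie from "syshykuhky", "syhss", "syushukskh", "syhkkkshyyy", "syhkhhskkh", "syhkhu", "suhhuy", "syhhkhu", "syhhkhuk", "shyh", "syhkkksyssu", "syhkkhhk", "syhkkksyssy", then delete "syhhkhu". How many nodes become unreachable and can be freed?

After clearing the end-marker at "syhhkhu", prune upward until reaching a node still needed by another word.
Every node on "syhhkhu" is still needed (e.g. by "syhhkhuk"), so nothing is freed.
Nodes removed: 0

0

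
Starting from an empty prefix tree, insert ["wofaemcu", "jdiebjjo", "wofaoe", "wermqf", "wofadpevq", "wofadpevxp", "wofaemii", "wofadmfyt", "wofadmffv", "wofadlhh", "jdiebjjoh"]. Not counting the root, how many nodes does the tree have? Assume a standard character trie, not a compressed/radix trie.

42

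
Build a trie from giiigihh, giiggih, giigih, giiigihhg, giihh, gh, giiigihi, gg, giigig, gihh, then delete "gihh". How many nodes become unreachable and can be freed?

2

Walk "gihh" from the leaf back toward the root, removing each node that no remaining word uses.
The suffix "hh" (2 nodes) is used only by "gihh"; the node for "gi" still has the child "i", so pruning stops there.
Nodes removed: 2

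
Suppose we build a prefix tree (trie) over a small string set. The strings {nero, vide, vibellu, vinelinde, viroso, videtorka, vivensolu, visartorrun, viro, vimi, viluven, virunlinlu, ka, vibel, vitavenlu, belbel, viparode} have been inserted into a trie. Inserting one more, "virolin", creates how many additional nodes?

3

"viro" is already a path in the trie; the remaining "lin" must be added.
New nodes needed: |"virolin"| − 4 = 7 − 4 = 3.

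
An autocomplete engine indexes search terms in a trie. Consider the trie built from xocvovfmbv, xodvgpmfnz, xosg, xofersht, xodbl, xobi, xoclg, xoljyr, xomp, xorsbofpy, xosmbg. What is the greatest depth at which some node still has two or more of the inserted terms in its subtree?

3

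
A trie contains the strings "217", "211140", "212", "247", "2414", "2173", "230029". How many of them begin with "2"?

Traverse to the node for "2", then collect every word in that subtree.
Matches: "211140", "212", "217", "2173", "230029", "2414", "247"
Count: 7

7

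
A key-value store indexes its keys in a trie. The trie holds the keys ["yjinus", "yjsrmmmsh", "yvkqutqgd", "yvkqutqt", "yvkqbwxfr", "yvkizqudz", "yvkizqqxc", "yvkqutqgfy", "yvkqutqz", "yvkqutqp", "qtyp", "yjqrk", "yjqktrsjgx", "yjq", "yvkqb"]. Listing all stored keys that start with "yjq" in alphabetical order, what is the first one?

yjq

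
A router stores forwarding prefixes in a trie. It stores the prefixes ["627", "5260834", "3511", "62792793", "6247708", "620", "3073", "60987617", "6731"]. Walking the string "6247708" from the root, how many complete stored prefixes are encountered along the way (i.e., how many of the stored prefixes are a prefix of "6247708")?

Walk "6247708" from the root; an end-of-word marker is hit whenever a stored word is a prefix of "6247708".
Prefixes of the query that are stored words: "6247708"
Count: 1

1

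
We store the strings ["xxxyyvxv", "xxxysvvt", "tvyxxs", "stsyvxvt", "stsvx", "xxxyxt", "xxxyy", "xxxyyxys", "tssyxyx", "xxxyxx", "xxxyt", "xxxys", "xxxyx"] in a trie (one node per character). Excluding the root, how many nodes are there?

41

Insert word by word; a character creates a node only if that edge doesn't already exist:
  "xxxyyvxv" → 8 new (x, x, x, y, y, v, x, v)
  "xxxysvvt" → prefix "xxxy" already present; 4 new (s, v, v, t)
  "tvyxxs" → 6 new (t, v, y, x, x, s)
  "stsyvxvt" → 8 new (s, t, s, y, v, x, v, t)
  "stsvx" → prefix "sts" already present; 2 new (v, x)
  "xxxyxt" → prefix "xxxy" already present; 2 new (x, t)
  "xxxyy" → prefix "xxxyy" already present; 0 new (none)
  "xxxyyxys" → prefix "xxxyy" already present; 3 new (x, y, s)
  "tssyxyx" → prefix "t" already present; 6 new (s, s, y, x, y, x)
  "xxxyxx" → prefix "xxxyx" already present; 1 new (x)
  "xxxyt" → prefix "xxxy" already present; 1 new (t)
  "xxxys" → prefix "xxxys" already present; 0 new (none)
  "xxxyx" → prefix "xxxyx" already present; 0 new (none)
Total nodes = 8 + 4 + 6 + 8 + 2 + 2 + 0 + 3 + 6 + 1 + 1 + 0 + 0 = 41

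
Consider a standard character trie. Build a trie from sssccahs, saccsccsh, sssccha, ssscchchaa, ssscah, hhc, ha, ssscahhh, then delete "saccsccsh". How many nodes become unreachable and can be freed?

After clearing the end-marker at "saccsccsh", prune upward until reaching a node still needed by another word.
The suffix "accsccsh" (8 nodes) is used only by "saccsccsh"; the node for "s" still has the child "s", so pruning stops there.
Nodes removed: 8

8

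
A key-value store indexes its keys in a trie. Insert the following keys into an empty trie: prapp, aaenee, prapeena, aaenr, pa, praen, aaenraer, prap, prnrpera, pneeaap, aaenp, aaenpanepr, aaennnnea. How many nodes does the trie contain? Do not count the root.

Trace insertions, counting only characters that open a new branch:
  "prapp" → 5 new (p, r, a, p, p)
  "aaenee" → 6 new (a, a, e, n, e, e)
  "prapeena" → prefix "prap" already present; 4 new (e, e, n, a)
  "aaenr" → prefix "aaen" already present; 1 new (r)
  "pa" → prefix "p" already present; 1 new (a)
  "praen" → prefix "pra" already present; 2 new (e, n)
  "aaenraer" → prefix "aaenr" already present; 3 new (a, e, r)
  "prap" → prefix "prap" already present; 0 new (none)
  "prnrpera" → prefix "pr" already present; 6 new (n, r, p, e, r, a)
  "pneeaap" → prefix "p" already present; 6 new (n, e, e, a, a, p)
  "aaenp" → prefix "aaen" already present; 1 new (p)
  "aaenpanepr" → prefix "aaenp" already present; 5 new (a, n, e, p, r)
  "aaennnnea" → prefix "aaen" already present; 5 new (n, n, n, e, a)
Total nodes = 5 + 6 + 4 + 1 + 1 + 2 + 3 + 0 + 6 + 6 + 1 + 5 + 5 = 45

45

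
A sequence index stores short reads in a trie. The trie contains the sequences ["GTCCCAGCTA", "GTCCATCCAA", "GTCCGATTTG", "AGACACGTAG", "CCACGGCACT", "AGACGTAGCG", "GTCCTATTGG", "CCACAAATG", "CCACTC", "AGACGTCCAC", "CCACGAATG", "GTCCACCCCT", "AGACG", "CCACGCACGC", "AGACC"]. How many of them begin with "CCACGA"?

1

Walk to "CCACGA"; the words in its subtree are exactly those with that prefix.
Words under "CCACGA": CCACGAATG
Count: 1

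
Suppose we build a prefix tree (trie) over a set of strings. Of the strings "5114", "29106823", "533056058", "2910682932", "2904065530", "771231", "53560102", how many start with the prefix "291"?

2

Traverse to the node for "291", then collect every word in that subtree.
Words under "291": 29106823, 2910682932
Count: 2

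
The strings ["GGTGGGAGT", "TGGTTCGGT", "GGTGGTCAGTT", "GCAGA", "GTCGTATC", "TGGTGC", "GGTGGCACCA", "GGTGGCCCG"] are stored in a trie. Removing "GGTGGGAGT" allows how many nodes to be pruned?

Walk "GGTGGGAGT" from the leaf back toward the root, removing each node that no remaining word uses.
The suffix "GAGT" (4 nodes) is used only by "GGTGGGAGT"; the node for "GGTGG" still has the child "T", so pruning stops there.
Nodes removed: 4

4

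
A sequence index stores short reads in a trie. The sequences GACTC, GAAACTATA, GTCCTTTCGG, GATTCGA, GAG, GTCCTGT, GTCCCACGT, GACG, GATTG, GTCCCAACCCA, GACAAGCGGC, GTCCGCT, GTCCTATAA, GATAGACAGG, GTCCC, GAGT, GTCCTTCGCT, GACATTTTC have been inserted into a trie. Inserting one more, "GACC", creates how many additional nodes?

1

The longest prefix of "GACC" already in the trie is "GAC" (length 3).
Each of the 1 remaining characters creates one node.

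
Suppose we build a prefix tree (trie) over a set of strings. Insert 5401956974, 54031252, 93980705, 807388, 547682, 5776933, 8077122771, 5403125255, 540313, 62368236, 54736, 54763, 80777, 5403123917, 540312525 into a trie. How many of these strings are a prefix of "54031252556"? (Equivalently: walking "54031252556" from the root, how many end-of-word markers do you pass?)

3

Traverse "54031252556" character by character; count nodes along the way that are marked as word ends.
Prefixes of the query that are stored words: "54031252", "540312525", "5403125255"
Count: 3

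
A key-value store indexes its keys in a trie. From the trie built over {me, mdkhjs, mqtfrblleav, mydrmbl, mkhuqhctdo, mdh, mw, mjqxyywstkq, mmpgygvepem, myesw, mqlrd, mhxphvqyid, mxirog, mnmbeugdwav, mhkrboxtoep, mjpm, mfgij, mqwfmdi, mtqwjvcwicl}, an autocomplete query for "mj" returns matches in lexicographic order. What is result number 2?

Words with prefix "mj", in lexicographic order: "mjpm", "mjqxyywstkq"
The 2nd is mjqxyywstkq.

mjqxyywstkq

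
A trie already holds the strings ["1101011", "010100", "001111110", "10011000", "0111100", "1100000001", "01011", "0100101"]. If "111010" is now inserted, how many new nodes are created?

"11" is already a path in the trie; the remaining "1010" must be added.
New nodes needed: |"111010"| − 2 = 6 − 2 = 4.

4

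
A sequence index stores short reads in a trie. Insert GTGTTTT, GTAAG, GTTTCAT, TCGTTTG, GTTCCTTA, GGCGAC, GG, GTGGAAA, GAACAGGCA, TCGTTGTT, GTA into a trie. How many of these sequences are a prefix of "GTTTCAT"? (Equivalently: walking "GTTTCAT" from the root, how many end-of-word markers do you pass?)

1

Traverse "GTTTCAT" character by character; count nodes along the way that are marked as word ends.
Prefixes of the query that are stored words: "GTTTCAT"
Count: 1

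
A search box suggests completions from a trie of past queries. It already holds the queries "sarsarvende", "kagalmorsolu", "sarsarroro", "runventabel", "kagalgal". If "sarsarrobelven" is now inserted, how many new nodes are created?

The longest prefix of "sarsarrobelven" already in the trie is "sarsarro" (length 8).
New nodes needed: |"sarsarrobelven"| − 8 = 14 − 8 = 6.

6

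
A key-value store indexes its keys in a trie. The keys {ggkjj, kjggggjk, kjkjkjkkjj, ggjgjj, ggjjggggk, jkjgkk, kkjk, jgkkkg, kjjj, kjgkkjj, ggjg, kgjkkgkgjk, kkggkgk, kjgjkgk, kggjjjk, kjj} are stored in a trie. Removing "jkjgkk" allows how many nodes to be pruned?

After clearing the end-marker at "jkjgkk", prune upward until reaching a node still needed by another word.
The suffix "kjgkk" (5 nodes) is used only by "jkjgkk"; the node for "j" still has the child "g", so pruning stops there.
Nodes removed: 5

5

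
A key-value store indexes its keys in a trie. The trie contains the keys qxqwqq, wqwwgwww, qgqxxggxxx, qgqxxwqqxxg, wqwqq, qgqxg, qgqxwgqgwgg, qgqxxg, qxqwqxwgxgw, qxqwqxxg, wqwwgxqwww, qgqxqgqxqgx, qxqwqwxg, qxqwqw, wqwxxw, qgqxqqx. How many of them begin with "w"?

4

Walk to "w"; the words in its subtree are exactly those with that prefix.
Matches: "wqwqq", "wqwwgwww", "wqwwgxqwww", "wqwxxw"
Count: 4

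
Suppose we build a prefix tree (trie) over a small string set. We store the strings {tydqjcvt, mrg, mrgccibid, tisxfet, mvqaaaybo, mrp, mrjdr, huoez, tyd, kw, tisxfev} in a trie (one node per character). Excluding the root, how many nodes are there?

Count nodes per top-level branch (shared prefixes stored once):
  'h'-branch (huoez): 5 nodes
  'k'-branch (kw): 2 nodes
  'm'-branch (mrg, mrgccibid, mrjdr, mrp, mvqaaaybo): 21 nodes
  't'-branch (tisxfet, tisxfev, tyd, tydqjcvt): 15 nodes
Sum: 43

43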